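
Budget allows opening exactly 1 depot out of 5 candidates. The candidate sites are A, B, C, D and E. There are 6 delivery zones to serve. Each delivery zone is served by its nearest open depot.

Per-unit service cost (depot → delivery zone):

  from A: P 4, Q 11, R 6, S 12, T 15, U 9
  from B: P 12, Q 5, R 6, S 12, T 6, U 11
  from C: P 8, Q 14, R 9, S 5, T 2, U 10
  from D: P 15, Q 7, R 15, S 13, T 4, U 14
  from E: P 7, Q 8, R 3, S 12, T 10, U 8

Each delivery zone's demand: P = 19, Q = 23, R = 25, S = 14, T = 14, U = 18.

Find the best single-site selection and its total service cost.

With exactly 1 open, each delivery zone uses its cheapest among the chosen.
{E}: P→E 7·19=133, Q→E 8·23=184, R→E 3·25=75, S→E 12·14=168, T→E 10·14=140, U→E 8·18=144. Service cost 844.
{B}: service cost 943
{C}: service cost 977
Among all 5 size-1 choices, {E} is lowest.

Choose E only; total service cost 844.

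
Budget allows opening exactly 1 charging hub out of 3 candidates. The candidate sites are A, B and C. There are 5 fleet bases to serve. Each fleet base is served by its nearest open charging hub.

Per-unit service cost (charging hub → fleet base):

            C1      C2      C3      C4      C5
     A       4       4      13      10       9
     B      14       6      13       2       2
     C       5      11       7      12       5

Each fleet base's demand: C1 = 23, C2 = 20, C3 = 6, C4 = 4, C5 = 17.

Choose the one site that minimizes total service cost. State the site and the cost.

With exactly 1 open, each fleet base uses its cheapest among the chosen.
{A}: C1→A 4·23=92, C2→A 4·20=80, C3→A 13·6=78, C4→A 10·4=40, C5→A 9·17=153. Service cost 443.
{C}: service cost 510
{B}: service cost 562
Among all 3 size-1 choices, {A} is lowest.

Choose A only; total service cost 443.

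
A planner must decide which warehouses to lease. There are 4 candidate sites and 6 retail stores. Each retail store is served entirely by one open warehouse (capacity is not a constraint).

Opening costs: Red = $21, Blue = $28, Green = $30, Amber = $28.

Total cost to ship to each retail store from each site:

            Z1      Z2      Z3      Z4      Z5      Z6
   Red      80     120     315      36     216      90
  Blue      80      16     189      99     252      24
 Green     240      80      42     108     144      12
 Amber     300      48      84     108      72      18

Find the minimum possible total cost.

For any fixed open set, each retail store goes to its cheapest open site; total = fixed + service.
{Red, Blue, Green, Amber}: Z1→Red 80, Z2→Blue 16, Z3→Green 42, Z4→Red 36, Z5→Amber 72, Z6→Green 12. Service 258; fixed 107; total 365.
{Red, Green, Amber}: Z1→Red 80, Z2→Amber 48, Z3→Green 42, Z4→Red 36, Z5→Amber 72, Z6→Green 12. Service 290; fixed 79; total 369.
{Red, Blue, Amber}: service 306 + fixed 77 = 383
{Red}: service 857 + fixed 21 = 878
No other subset beats 365.

Minimum total cost: 365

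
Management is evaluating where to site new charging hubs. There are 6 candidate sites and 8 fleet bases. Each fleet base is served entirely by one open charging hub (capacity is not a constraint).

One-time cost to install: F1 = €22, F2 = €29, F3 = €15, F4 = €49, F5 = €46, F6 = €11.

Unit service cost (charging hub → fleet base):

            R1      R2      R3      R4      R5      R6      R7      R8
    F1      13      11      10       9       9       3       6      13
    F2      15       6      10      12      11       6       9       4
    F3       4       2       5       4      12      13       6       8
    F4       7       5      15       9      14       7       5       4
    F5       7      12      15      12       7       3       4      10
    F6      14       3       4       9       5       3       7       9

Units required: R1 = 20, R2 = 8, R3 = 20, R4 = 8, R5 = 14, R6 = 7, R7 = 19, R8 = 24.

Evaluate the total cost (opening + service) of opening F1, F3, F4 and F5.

Total cost: 651

Each fleet base is assigned to its cheapest site among the open ones.
{F1, F3, F4, F5}: R1→F3 4·20=80, R2→F3 2·8=16, R3→F3 5·20=100, R4→F3 4·8=32, R5→F5 7·14=98, R6→F1 3·7=21, R7→F5 4·19=76, R8→F4 4·24=96. Service 519; fixed 132; total 651.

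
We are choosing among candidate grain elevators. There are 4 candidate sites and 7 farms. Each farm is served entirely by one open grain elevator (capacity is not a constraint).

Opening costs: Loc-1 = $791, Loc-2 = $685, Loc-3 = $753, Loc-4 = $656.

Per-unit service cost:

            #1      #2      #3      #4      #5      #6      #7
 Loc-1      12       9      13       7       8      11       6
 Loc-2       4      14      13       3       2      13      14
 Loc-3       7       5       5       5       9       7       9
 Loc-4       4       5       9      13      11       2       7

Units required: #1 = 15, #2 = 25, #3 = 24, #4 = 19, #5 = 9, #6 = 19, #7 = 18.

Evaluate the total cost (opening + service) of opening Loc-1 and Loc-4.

Each farm is assigned to its cheapest site among the open ones.
{Loc-1, Loc-4}: #1→Loc-4 4·15=60, #2→Loc-4 5·25=125, #3→Loc-4 9·24=216, #4→Loc-1 7·19=133, #5→Loc-1 8·9=72, #6→Loc-4 2·19=38, #7→Loc-1 6·18=108. Service 752; fixed 1447; total 2199.

Total cost: 2199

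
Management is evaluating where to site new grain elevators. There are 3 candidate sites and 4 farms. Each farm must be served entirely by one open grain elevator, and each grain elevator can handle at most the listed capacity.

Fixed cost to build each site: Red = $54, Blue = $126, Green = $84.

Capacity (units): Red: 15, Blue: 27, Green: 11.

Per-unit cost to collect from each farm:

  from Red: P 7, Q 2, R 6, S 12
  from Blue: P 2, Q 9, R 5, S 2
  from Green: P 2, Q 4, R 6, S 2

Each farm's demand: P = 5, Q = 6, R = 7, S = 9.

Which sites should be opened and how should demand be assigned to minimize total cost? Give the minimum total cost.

Open {Blue}: P→Blue 2·5=10, Q→Blue 9·6=54, R→Blue 5·7=35, S→Blue 2·9=18.
Loads: Blue carries 27/27. Service 117; fixed 126; total 243.
Next best feasible plan costs 255.

Minimum total cost: 243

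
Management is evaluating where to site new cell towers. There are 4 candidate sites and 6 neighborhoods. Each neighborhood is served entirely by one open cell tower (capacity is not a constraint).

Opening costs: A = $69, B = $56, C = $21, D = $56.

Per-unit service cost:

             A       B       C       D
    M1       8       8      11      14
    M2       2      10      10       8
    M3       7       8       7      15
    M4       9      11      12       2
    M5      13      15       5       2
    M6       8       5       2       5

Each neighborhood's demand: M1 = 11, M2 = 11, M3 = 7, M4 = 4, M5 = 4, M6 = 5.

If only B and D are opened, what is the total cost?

Each neighborhood is assigned to its cheapest site among the open ones.
{B, D}: M1→B 8·11=88, M2→D 8·11=88, M3→B 8·7=56, M4→D 2·4=8, M5→D 2·4=8, M6→B 5·5=25. Service 273; fixed 112; total 385.

Total cost: 385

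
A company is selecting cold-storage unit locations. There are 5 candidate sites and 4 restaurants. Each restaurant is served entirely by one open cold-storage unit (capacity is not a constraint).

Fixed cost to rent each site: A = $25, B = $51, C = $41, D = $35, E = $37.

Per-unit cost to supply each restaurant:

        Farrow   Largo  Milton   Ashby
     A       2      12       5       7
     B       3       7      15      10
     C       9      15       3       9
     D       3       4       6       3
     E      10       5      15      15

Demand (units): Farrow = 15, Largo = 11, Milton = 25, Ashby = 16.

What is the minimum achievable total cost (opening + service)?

Minimum total cost: 288

For any fixed open set, each restaurant goes to its cheapest open site; total = fixed + service.
{C, D}: Farrow→D 3·15=45, Largo→D 4·11=44, Milton→C 3·25=75, Ashby→D 3·16=48. Service 212; fixed 76; total 288.
{A, C, D}: service 197 + fixed 101 = 298
{A, D}: Farrow→A 2·15=30, Largo→D 4·11=44, Milton→A 5·25=125, Ashby→D 3·16=48. Service 247; fixed 60; total 307.
{A, B, C, D, E}: Farrow→A 2·15=30, Largo→D 4·11=44, Milton→C 3·25=75, Ashby→D 3·16=48. Service 197; fixed 189; total 386.
No other subset beats 288.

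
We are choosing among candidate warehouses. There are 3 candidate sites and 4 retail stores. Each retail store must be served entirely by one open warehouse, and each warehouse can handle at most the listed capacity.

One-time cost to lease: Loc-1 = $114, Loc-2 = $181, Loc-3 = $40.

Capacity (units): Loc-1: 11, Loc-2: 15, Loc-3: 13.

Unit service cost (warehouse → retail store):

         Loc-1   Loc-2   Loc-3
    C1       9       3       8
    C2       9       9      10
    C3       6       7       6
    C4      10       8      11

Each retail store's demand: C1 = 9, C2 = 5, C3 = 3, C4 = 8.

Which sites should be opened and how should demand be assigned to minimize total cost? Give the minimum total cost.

Minimum total cost: 399

Open {Loc-2, Loc-3}: C1→Loc-2 3·9=27, C2→Loc-2 9·5=45, C3→Loc-3 6·3=18, C4→Loc-3 11·8=88.
Loads: Loc-2 carries 14/15, Loc-3 carries 11/13. Service 178; fixed 221; total 399.
Next best feasible plan costs 407.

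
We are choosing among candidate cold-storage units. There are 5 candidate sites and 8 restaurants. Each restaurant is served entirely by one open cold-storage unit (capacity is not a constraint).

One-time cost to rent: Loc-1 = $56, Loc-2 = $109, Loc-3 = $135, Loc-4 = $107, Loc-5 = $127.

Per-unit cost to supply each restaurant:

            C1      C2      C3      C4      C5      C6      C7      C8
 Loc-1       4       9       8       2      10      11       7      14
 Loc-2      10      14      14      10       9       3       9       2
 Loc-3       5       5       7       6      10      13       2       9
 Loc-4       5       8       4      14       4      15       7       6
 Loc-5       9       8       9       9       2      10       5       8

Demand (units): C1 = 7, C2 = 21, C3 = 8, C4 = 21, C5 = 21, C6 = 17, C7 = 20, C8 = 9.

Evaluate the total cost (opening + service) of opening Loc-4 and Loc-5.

Each restaurant is assigned to its cheapest site among the open ones.
{Loc-4, Loc-5}: C1→Loc-4 5·7=35, C2→Loc-4 8·21=168, C3→Loc-4 4·8=32, C4→Loc-5 9·21=189, C5→Loc-5 2·21=42, C6→Loc-5 10·17=170, C7→Loc-5 5·20=100, C8→Loc-4 6·9=54. Service 790; fixed 234; total 1024.

Total cost: 1024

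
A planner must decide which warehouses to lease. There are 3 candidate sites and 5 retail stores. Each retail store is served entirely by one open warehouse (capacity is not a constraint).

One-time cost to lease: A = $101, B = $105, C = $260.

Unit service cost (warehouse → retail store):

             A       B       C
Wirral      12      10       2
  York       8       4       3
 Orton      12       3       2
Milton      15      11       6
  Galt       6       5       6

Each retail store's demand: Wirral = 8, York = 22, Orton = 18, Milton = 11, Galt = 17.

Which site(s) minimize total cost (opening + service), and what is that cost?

Open B only; minimum total cost 533.

For any fixed open set, each retail store goes to its cheapest open site; total = fixed + service.
{B}: Wirral→B 10·8=80, York→B 4·22=88, Orton→B 3·18=54, Milton→B 11·11=121, Galt→B 5·17=85. Service 428; fixed 105; total 533.
{C}: service 286 + fixed 260 = 546
{A, B}: service 428 + fixed 206 = 634
{A, B, C}: service 269 + fixed 466 = 735
(All 7 nonempty subsets were checked; B only is lowest.)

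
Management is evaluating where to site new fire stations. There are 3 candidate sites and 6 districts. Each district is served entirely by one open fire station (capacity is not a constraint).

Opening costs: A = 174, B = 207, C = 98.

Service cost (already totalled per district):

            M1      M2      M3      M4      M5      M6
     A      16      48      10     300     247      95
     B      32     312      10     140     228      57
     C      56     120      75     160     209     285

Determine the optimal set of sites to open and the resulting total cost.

For any fixed open set, each district goes to its cheapest open site; total = fixed + service.
{A, C}: M1→A 16, M2→A 48, M3→A 10, M4→C 160, M5→C 209, M6→A 95. Service 538; fixed 272; total 810.
{B, C}: M1→B 32, M2→C 120, M3→B 10, M4→B 140, M5→C 209, M6→B 57. Service 568; fixed 305; total 873.
{A, B}: service 499 + fixed 381 = 880
{A, B, C}: M1→A 16, M2→A 48, M3→A 10, M4→B 140, M5→C 209, M6→B 57. Service 480; fixed 479; total 959.
(All 7 nonempty subsets were checked; A and C is lowest.)

Open A and C; minimum total cost 810.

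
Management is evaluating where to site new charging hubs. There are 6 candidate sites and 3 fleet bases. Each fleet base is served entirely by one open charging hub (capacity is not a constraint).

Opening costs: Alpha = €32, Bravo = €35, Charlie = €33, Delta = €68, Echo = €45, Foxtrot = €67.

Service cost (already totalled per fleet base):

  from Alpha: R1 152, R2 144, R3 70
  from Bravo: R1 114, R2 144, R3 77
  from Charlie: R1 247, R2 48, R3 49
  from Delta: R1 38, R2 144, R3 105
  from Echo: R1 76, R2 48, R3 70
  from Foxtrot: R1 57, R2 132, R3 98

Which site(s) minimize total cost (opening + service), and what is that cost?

For any fixed open set, each fleet base goes to its cheapest open site; total = fixed + service.
{Charlie, Delta}: R1→Delta 38, R2→Charlie 48, R3→Charlie 49. Service 135; fixed 101; total 236.
{Echo}: R1→Echo 76, R2→Echo 48, R3→Echo 70. Service 194; fixed 45; total 239.
{Charlie, Echo}: R1→Echo 76, R2→Charlie 48, R3→Charlie 49. Service 173; fixed 78; total 251.
{Alpha, Bravo, Charlie, Delta, Echo, Foxtrot}: service 135 + fixed 280 = 415
No other subset beats 236.

Open Charlie and Delta; minimum total cost 236.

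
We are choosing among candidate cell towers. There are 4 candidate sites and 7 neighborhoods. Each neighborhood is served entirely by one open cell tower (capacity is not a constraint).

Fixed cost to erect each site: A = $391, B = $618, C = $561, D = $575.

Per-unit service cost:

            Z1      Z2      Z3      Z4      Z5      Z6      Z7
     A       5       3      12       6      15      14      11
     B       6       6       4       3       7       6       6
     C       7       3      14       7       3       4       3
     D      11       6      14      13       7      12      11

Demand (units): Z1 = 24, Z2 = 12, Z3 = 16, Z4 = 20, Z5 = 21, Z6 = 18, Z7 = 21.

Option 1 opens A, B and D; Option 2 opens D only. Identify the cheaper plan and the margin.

Option 1: {A, B, D}: Z1→A 5·24=120, Z2→A 3·12=36, Z3→B 4·16=64, Z4→B 3·20=60, Z5→B 7·21=147, Z6→B 6·18=108, Z7→B 6·21=126. Service 661; fixed 1584; total 2245.
Option 2: {D}: Z1→D 11·24=264, Z2→D 6·12=72, Z3→D 14·16=224, Z4→D 13·20=260, Z5→D 7·21=147, Z6→D 12·18=216, Z7→D 11·21=231. Service 1414; fixed 575; total 1989.
Difference: |2245 − 1989| = 256.

Option 2 is cheaper by 256.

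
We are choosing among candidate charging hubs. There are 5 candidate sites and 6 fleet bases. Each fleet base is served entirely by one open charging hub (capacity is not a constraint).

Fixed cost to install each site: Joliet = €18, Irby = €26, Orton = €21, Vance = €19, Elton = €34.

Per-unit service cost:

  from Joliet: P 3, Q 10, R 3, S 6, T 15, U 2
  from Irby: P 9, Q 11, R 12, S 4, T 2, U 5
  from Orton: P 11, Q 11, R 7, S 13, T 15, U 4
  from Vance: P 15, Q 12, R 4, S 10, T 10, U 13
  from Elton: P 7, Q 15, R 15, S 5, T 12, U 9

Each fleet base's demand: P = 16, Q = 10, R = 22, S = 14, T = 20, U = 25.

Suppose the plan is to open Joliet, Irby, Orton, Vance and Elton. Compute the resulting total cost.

Each fleet base is assigned to its cheapest site among the open ones.
{Joliet, Irby, Orton, Vance, Elton}: P→Joliet 3·16=48, Q→Joliet 10·10=100, R→Joliet 3·22=66, S→Irby 4·14=56, T→Irby 2·20=40, U→Joliet 2·25=50. Service 360; fixed 118; total 478.

Total cost: 478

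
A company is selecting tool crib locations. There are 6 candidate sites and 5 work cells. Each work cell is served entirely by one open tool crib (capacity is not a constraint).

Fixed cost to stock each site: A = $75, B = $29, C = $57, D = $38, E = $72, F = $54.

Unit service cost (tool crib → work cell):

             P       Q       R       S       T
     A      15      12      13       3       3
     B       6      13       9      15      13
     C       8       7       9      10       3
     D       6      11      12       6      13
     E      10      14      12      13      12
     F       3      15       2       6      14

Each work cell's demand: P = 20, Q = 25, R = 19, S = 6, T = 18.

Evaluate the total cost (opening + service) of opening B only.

Each work cell is assigned to its cheapest site among the open ones.
{B}: P→B 6·20=120, Q→B 13·25=325, R→B 9·19=171, S→B 15·6=90, T→B 13·18=234. Service 940; fixed 29; total 969.

Total cost: 969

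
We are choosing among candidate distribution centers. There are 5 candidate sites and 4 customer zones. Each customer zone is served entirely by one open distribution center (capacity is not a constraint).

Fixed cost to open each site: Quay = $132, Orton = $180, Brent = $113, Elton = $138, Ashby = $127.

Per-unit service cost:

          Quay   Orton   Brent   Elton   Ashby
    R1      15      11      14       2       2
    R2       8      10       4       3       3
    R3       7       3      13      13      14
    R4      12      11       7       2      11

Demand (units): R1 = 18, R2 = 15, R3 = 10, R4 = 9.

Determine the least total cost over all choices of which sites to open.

For any fixed open set, each customer zone goes to its cheapest open site; total = fixed + service.
{Elton}: R1→Elton 2·18=36, R2→Elton 3·15=45, R3→Elton 13·10=130, R4→Elton 2·9=18. Service 229; fixed 138; total 367.
{Quay, Elton}: R1→Elton 2·18=36, R2→Elton 3·15=45, R3→Quay 7·10=70, R4→Elton 2·9=18. Service 169; fixed 270; total 439.
{Orton, Elton}: R1→Elton 2·18=36, R2→Elton 3·15=45, R3→Orton 3·10=30, R4→Elton 2·9=18. Service 129; fixed 318; total 447.
{Quay, Orton, Brent, Elton, Ashby}: service 129 + fixed 690 = 819
No other subset beats 367.

Minimum total cost: 367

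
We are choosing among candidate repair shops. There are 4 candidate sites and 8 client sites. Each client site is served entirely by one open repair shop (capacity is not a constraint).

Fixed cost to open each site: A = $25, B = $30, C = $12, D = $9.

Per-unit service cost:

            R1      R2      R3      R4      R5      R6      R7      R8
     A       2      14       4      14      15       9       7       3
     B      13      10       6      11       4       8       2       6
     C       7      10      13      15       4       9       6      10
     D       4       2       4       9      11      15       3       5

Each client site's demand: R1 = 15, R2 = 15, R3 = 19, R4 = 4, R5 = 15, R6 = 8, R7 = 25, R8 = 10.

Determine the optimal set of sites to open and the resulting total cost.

For any fixed open set, each client site goes to its cheapest open site; total = fixed + service.
{A, B, D}: R1→A 2·15=30, R2→D 2·15=30, R3→A 4·19=76, R4→D 9·4=36, R5→B 4·15=60, R6→B 8·8=64, R7→B 2·25=50, R8→A 3·10=30. Service 376; fixed 64; total 440.
{A, B, C, D}: R1→A 2·15=30, R2→D 2·15=30, R3→A 4·19=76, R4→D 9·4=36, R5→B 4·15=60, R6→B 8·8=64, R7→B 2·25=50, R8→A 3·10=30. Service 376; fixed 76; total 452.
{A, C, D}: R1→A 2·15=30, R2→D 2·15=30, R3→A 4·19=76, R4→D 9·4=36, R5→C 4·15=60, R6→A 9·8=72, R7→D 3·25=75, R8→A 3·10=30. Service 409; fixed 46; total 455.
{D}: service 612 + fixed 9 = 621
(All 15 nonempty subsets were checked; A, B and D is lowest.)

Open A, B and D; minimum total cost 440.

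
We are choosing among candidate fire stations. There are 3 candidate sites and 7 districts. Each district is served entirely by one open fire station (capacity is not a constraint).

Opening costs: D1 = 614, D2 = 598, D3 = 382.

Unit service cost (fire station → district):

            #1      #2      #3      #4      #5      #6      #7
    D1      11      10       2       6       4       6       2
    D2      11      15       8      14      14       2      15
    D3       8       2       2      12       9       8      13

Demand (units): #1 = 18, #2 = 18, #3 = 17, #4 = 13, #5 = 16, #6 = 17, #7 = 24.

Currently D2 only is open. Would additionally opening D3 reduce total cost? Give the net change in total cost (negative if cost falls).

Yes — net change −162 (cost falls by 162).

Current service cost with {D2}: 1404.
Adding D3: each district re-picks its cheapest; new service cost 860, saving 544.
Extra fixed cost: 382. Net change = 382 − 544 = -162.
(Totals: 2002 → 1840.)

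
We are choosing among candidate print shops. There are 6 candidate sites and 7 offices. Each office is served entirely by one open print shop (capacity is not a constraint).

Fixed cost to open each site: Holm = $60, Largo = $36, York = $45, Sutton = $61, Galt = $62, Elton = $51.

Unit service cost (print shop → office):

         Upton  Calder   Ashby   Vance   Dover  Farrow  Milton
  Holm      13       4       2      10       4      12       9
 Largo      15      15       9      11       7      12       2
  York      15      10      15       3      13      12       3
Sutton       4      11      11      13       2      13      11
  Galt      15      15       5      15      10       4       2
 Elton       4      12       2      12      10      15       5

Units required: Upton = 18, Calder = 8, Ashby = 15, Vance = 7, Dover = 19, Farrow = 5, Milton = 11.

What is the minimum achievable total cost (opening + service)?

Minimum total cost: 452

For any fixed open set, each office goes to its cheapest open site; total = fixed + service.
{Holm, York, Sutton}: Upton→Sutton 4·18=72, Calder→Holm 4·8=32, Ashby→Holm 2·15=30, Vance→York 3·7=21, Dover→Sutton 2·19=38, Farrow→Holm 12·5=60, Milton→York 3·11=33. Service 286; fixed 166; total 452.
{Holm, York, Sutton, Galt}: Upton→Sutton 4·18=72, Calder→Holm 4·8=32, Ashby→Holm 2·15=30, Vance→York 3·7=21, Dover→Sutton 2·19=38, Farrow→Galt 4·5=20, Milton→Galt 2·11=22. Service 235; fixed 228; total 463.
{Holm, Sutton, Galt}: service 284 + fixed 183 = 467
{Holm, Largo, York, Sutton, Galt, Elton}: Upton→Sutton 4·18=72, Calder→Holm 4·8=32, Ashby→Holm 2·15=30, Vance→York 3·7=21, Dover→Sutton 2·19=38, Farrow→Galt 4·5=20, Milton→Largo 2·11=22. Service 235; fixed 315; total 550.
No other subset beats 452.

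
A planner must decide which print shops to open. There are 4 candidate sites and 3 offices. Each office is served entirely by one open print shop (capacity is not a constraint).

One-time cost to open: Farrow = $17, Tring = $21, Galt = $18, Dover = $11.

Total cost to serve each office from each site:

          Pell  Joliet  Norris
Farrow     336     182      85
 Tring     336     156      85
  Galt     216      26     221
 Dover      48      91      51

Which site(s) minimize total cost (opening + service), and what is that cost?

For any fixed open set, each office goes to its cheapest open site; total = fixed + service.
{Galt, Dover}: Pell→Dover 48, Joliet→Galt 26, Norris→Dover 51. Service 125; fixed 29; total 154.
{Farrow, Galt, Dover}: service 125 + fixed 46 = 171
{Tring, Galt, Dover}: Pell→Dover 48, Joliet→Galt 26, Norris→Dover 51. Service 125; fixed 50; total 175.
{Farrow, Tring, Galt, Dover}: service 125 + fixed 67 = 192
(All 15 nonempty subsets were checked; Galt and Dover is lowest.)

Open Galt and Dover; minimum total cost 154.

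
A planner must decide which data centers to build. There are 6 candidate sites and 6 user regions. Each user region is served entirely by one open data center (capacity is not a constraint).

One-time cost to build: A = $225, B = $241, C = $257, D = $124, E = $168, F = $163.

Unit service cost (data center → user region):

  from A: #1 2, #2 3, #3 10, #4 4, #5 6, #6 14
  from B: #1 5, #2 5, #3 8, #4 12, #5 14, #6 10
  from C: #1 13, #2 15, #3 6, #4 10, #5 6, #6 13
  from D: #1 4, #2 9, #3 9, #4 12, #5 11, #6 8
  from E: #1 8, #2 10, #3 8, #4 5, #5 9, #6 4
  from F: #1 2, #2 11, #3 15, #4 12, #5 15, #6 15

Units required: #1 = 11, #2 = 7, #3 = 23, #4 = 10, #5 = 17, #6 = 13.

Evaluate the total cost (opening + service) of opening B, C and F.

Each user region is assigned to its cheapest site among the open ones.
{B, C, F}: #1→F 2·11=22, #2→B 5·7=35, #3→C 6·23=138, #4→C 10·10=100, #5→C 6·17=102, #6→B 10·13=130. Service 527; fixed 661; total 1188.

Total cost: 1188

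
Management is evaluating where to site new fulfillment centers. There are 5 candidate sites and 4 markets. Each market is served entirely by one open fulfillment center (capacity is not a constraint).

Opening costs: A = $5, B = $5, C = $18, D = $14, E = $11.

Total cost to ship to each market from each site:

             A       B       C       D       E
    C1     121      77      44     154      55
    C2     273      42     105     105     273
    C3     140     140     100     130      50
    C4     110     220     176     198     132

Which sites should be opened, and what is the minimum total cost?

For any fixed open set, each market goes to its cheapest open site; total = fixed + service.
{A, B, E}: C1→E 55, C2→B 42, C3→E 50, C4→A 110. Service 257; fixed 21; total 278.
{A, B, C, E}: C1→C 44, C2→B 42, C3→E 50, C4→A 110. Service 246; fixed 39; total 285.
{A, B, D, E}: service 257 + fixed 35 = 292
{A, B, C, D, E}: C1→C 44, C2→B 42, C3→E 50, C4→A 110. Service 246; fixed 53; total 299.
No other subset beats 278.

Open A, B and E; minimum total cost 278.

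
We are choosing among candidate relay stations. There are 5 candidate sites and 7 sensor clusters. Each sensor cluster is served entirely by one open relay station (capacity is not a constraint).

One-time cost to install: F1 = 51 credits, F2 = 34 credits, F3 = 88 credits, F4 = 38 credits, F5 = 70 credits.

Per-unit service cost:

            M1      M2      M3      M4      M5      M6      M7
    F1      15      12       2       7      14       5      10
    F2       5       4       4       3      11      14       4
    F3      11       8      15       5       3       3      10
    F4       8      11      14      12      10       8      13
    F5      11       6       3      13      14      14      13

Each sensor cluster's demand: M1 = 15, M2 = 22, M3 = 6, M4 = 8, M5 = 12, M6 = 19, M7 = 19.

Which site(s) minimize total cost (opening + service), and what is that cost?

For any fixed open set, each sensor cluster goes to its cheapest open site; total = fixed + service.
{F2, F3}: M1→F2 5·15=75, M2→F2 4·22=88, M3→F2 4·6=24, M4→F2 3·8=24, M5→F3 3·12=36, M6→F3 3·19=57, M7→F2 4·19=76. Service 380; fixed 122; total 502.
{F2, F3, F4}: service 380 + fixed 160 = 540
{F1, F2, F3}: service 368 + fixed 173 = 541
{F1, F2, F3, F4, F5}: service 368 + fixed 281 = 649
No other subset beats 502.

Open F2 and F3; minimum total cost 502.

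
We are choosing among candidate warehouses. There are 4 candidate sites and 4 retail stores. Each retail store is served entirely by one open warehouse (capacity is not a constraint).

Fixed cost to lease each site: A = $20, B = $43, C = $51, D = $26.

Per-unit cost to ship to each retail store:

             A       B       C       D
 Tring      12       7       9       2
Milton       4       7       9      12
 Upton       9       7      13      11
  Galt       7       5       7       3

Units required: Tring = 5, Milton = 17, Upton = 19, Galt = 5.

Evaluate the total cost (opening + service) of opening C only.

Total cost: 531

Each retail store is assigned to its cheapest site among the open ones.
{C}: Tring→C 9·5=45, Milton→C 9·17=153, Upton→C 13·19=247, Galt→C 7·5=35. Service 480; fixed 51; total 531.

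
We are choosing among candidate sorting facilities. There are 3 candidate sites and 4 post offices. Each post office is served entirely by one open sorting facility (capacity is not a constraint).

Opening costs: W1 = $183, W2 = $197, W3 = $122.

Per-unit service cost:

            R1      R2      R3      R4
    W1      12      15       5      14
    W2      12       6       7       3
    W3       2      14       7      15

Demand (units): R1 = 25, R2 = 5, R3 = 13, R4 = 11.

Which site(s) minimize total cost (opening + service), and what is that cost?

Open W3 only; minimum total cost 498.

For any fixed open set, each post office goes to its cheapest open site; total = fixed + service.
{W3}: R1→W3 2·25=50, R2→W3 14·5=70, R3→W3 7·13=91, R4→W3 15·11=165. Service 376; fixed 122; total 498.
{W2, W3}: service 204 + fixed 319 = 523
{W1, W3}: service 339 + fixed 305 = 644
{W1, W2, W3}: R1→W3 2·25=50, R2→W2 6·5=30, R3→W1 5·13=65, R4→W2 3·11=33. Service 178; fixed 502; total 680.
(All 7 nonempty subsets were checked; W3 only is lowest.)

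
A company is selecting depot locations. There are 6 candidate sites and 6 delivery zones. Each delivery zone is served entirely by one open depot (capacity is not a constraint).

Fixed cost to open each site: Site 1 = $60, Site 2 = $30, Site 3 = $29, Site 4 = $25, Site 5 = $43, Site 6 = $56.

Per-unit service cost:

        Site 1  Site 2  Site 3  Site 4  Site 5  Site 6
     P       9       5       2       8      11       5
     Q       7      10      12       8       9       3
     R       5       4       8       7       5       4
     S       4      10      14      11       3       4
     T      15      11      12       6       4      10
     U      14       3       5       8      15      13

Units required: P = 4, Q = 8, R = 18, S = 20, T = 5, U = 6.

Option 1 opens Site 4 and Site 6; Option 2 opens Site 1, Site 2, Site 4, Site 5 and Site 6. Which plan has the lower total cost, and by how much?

Option 1 is cheaper by 73.

Option 1: {Site 4, Site 6}: P→Site 6 5·4=20, Q→Site 6 3·8=24, R→Site 6 4·18=72, S→Site 6 4·20=80, T→Site 4 6·5=30, U→Site 4 8·6=48. Service 274; fixed 81; total 355.
Option 2: {Site 1, Site 2, Site 4, Site 5, Site 6}: P→Site 2 5·4=20, Q→Site 6 3·8=24, R→Site 2 4·18=72, S→Site 5 3·20=60, T→Site 5 4·5=20, U→Site 2 3·6=18. Service 214; fixed 214; total 428.
Difference: |355 − 428| = 73.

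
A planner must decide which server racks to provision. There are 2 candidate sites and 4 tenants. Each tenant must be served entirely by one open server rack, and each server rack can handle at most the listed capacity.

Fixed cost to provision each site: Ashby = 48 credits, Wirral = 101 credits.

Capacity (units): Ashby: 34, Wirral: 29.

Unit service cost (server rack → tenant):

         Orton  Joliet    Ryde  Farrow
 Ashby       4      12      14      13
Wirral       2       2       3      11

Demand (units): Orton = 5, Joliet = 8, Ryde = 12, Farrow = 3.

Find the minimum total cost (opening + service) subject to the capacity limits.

Minimum total cost: 196

Open {Wirral}: Orton→Wirral 2·5=10, Joliet→Wirral 2·8=16, Ryde→Wirral 3·12=36, Farrow→Wirral 11·3=33.
Loads: Wirral carries 28/29. Service 95; fixed 101; total 196.
Next best feasible plan costs 244.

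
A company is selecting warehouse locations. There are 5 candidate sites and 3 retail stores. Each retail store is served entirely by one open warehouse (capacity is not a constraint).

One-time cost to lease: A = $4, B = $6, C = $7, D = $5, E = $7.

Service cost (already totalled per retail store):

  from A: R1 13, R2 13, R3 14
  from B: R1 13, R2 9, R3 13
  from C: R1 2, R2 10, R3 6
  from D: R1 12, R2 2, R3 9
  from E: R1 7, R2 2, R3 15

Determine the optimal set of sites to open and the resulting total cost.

For any fixed open set, each retail store goes to its cheapest open site; total = fixed + service.
{C, D}: R1→C 2, R2→D 2, R3→C 6. Service 10; fixed 12; total 22.
{C, E}: service 10 + fixed 14 = 24
{C}: service 18 + fixed 7 = 25
{A, B, C, D, E}: service 10 + fixed 29 = 39
No other subset beats 22.

Open C and D; minimum total cost 22.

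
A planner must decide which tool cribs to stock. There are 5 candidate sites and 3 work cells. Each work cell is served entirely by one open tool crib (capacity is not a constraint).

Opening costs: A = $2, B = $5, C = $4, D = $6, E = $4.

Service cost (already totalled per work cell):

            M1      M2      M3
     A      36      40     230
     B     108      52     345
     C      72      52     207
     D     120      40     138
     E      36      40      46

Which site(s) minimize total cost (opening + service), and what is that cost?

Open E only; minimum total cost 126.

For any fixed open set, each work cell goes to its cheapest open site; total = fixed + service.
{E}: M1→E 36, M2→E 40, M3→E 46. Service 122; fixed 4; total 126.
{A, E}: service 122 + fixed 6 = 128
{C, E}: M1→E 36, M2→E 40, M3→E 46. Service 122; fixed 8; total 130.
{A, B, C, D, E}: M1→A 36, M2→A 40, M3→E 46. Service 122; fixed 21; total 143.
No other subset beats 126.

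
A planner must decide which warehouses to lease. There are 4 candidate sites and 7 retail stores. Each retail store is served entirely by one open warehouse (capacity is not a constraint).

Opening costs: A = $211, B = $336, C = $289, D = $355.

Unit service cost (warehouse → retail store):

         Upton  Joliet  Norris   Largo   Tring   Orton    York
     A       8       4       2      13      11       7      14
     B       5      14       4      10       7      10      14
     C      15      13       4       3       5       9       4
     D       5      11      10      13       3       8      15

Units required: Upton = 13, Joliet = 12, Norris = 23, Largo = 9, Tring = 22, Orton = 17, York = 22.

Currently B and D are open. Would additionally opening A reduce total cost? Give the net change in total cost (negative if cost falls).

Current service cost with {B, D}: 889.
Adding A: each retail store re-picks its cheapest; new service cost 742, saving 147.
Extra fixed cost: 211. Net change = 211 − 147 = 64.
(Totals: 1580 → 1644.)

No — net change +64 (cost rises by 64).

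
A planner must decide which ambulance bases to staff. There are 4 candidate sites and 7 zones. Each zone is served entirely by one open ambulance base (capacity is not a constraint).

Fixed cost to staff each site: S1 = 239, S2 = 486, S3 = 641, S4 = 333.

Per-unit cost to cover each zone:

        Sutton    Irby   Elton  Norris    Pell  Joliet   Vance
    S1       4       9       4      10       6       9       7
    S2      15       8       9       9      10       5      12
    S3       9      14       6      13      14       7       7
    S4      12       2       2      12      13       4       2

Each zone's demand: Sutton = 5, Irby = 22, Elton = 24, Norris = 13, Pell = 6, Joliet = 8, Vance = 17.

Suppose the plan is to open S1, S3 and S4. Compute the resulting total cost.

Total cost: 1557

Each zone is assigned to its cheapest site among the open ones.
{S1, S3, S4}: Sutton→S1 4·5=20, Irby→S4 2·22=44, Elton→S4 2·24=48, Norris→S1 10·13=130, Pell→S1 6·6=36, Joliet→S4 4·8=32, Vance→S4 2·17=34. Service 344; fixed 1213; total 1557.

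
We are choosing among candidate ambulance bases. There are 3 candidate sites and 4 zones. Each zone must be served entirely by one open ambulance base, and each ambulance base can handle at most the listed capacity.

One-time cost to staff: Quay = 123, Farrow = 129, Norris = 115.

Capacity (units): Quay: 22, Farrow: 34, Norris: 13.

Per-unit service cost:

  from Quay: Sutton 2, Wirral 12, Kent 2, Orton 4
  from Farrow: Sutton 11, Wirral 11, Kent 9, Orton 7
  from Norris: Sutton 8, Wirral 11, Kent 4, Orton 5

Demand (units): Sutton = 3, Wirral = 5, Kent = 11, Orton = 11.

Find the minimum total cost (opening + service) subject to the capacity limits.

Open {Quay, Norris}: Sutton→Quay 2·3=6, Wirral→Quay 12·5=60, Kent→Quay 2·11=22, Orton→Norris 5·11=55.
Loads: Quay carries 19/22, Norris carries 11/13. Service 143; fixed 238; total 381.
Next best feasible plan costs 383.

Minimum total cost: 381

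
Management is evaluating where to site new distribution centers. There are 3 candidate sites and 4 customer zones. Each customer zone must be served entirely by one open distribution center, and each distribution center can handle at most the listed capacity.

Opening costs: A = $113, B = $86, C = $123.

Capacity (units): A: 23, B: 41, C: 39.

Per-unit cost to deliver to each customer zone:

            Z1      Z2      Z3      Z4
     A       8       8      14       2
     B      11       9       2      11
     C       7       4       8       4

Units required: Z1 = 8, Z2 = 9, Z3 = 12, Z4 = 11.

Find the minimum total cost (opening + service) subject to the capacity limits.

Minimum total cost: 369

Open {B, C}: Z1→C 7·8=56, Z2→C 4·9=36, Z3→B 2·12=24, Z4→C 4·11=44.
Loads: B carries 12/41, C carries 28/39. Service 160; fixed 209; total 369.
Next best feasible plan costs 390.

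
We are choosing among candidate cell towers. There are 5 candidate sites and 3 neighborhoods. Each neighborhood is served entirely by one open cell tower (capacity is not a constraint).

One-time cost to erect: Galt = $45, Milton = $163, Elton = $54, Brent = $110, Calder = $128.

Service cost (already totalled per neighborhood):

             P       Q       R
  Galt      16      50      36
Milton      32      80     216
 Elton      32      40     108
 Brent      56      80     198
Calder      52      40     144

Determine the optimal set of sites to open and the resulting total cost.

For any fixed open set, each neighborhood goes to its cheapest open site; total = fixed + service.
{Galt}: P→Galt 16, Q→Galt 50, R→Galt 36. Service 102; fixed 45; total 147.
{Galt, Elton}: service 92 + fixed 99 = 191
{Elton}: P→Elton 32, Q→Elton 40, R→Elton 108. Service 180; fixed 54; total 234.
{Galt, Milton, Elton, Brent, Calder}: service 92 + fixed 500 = 592
No other subset beats 147.

Open Galt only; minimum total cost 147.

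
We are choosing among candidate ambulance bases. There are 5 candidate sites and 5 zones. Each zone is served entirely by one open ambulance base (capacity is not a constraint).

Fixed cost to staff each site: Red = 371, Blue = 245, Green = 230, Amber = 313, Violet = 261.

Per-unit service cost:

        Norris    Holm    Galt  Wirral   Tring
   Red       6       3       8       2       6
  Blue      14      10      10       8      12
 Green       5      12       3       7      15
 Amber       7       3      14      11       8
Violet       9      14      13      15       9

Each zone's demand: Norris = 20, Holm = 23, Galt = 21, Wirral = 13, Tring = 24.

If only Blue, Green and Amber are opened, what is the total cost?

Total cost: 1303

Each zone is assigned to its cheapest site among the open ones.
{Blue, Green, Amber}: Norris→Green 5·20=100, Holm→Amber 3·23=69, Galt→Green 3·21=63, Wirral→Green 7·13=91, Tring→Amber 8·24=192. Service 515; fixed 788; total 1303.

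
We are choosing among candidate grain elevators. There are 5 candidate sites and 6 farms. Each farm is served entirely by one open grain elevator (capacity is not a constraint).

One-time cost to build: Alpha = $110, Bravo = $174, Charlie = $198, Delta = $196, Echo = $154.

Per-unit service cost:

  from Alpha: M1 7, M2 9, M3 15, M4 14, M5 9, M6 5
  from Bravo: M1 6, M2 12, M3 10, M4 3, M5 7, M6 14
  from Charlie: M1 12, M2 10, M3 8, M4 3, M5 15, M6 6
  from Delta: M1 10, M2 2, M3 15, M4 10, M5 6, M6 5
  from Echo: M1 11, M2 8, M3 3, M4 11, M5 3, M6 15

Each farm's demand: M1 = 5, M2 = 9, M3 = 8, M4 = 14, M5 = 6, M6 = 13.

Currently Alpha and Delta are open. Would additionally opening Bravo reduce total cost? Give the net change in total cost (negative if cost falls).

Current service cost with {Alpha, Delta}: 414.
Adding Bravo: each farm re-picks its cheapest; new service cost 271, saving 143.
Extra fixed cost: 174. Net change = 174 − 143 = 31.
(Totals: 720 → 751.)

No — net change +31 (cost rises by 31).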